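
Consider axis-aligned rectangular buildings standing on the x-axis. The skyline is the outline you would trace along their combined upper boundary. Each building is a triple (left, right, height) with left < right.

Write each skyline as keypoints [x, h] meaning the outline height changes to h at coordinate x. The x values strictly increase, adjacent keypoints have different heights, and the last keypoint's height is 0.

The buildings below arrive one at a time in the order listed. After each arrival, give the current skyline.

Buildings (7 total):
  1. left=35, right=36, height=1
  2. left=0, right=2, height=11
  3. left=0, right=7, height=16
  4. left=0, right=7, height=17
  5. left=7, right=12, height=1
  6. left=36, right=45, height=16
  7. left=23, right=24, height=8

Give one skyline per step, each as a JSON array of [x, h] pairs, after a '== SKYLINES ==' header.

== SKYLINES ==
[[35,1],[36,0]]
[[0,11],[2,0],[35,1],[36,0]]
[[0,16],[7,0],[35,1],[36,0]]
[[0,17],[7,0],[35,1],[36,0]]
[[0,17],[7,1],[12,0],[35,1],[36,0]]
[[0,17],[7,1],[12,0],[35,1],[36,16],[45,0]]
[[0,17],[7,1],[12,0],[23,8],[24,0],[35,1],[36,16],[45,0]]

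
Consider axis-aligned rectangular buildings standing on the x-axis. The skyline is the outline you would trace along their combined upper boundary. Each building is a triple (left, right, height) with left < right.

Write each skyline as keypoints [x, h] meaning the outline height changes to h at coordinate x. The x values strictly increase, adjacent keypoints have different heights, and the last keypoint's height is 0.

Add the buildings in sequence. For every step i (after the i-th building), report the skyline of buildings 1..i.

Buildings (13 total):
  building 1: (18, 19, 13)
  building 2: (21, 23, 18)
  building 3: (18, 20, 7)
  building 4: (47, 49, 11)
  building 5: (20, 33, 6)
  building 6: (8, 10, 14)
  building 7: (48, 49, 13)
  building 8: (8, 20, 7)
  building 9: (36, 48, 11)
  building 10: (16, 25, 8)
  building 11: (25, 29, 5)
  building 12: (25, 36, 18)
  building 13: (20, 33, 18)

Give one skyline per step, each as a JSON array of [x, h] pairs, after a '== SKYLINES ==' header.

== SKYLINES ==
[[18,13],[19,0]]
[[18,13],[19,0],[21,18],[23,0]]
[[18,13],[19,7],[20,0],[21,18],[23,0]]
[[18,13],[19,7],[20,0],[21,18],[23,0],[47,11],[49,0]]
[[18,13],[19,7],[20,6],[21,18],[23,6],[33,0],[47,11],[49,0]]
[[8,14],[10,0],[18,13],[19,7],[20,6],[21,18],[23,6],[33,0],[47,11],[49,0]]
[[8,14],[10,0],[18,13],[19,7],[20,6],[21,18],[23,6],[33,0],[47,11],[48,13],[49,0]]
[[8,14],[10,7],[18,13],[19,7],[20,6],[21,18],[23,6],[33,0],[47,11],[48,13],[49,0]]
[[8,14],[10,7],[18,13],[19,7],[20,6],[21,18],[23,6],[33,0],[36,11],[48,13],[49,0]]
[[8,14],[10,7],[16,8],[18,13],[19,8],[21,18],[23,8],[25,6],[33,0],[36,11],[48,13],[49,0]]
[[8,14],[10,7],[16,8],[18,13],[19,8],[21,18],[23,8],[25,6],[33,0],[36,11],[48,13],[49,0]]
[[8,14],[10,7],[16,8],[18,13],[19,8],[21,18],[23,8],[25,18],[36,11],[48,13],[49,0]]
[[8,14],[10,7],[16,8],[18,13],[19,8],[20,18],[36,11],[48,13],[49,0]]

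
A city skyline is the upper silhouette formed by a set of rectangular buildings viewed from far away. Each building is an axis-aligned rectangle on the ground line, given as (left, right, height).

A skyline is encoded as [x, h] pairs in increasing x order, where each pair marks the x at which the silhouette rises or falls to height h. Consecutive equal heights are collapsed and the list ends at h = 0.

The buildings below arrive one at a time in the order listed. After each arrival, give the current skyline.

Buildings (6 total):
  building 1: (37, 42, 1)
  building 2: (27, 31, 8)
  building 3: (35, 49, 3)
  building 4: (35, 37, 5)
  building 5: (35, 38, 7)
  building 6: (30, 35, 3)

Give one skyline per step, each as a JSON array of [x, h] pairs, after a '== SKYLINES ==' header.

== SKYLINES ==
[[37,1],[42,0]]
[[27,8],[31,0],[37,1],[42,0]]
[[27,8],[31,0],[35,3],[49,0]]
[[27,8],[31,0],[35,5],[37,3],[49,0]]
[[27,8],[31,0],[35,7],[38,3],[49,0]]
[[27,8],[31,3],[35,7],[38,3],[49,0]]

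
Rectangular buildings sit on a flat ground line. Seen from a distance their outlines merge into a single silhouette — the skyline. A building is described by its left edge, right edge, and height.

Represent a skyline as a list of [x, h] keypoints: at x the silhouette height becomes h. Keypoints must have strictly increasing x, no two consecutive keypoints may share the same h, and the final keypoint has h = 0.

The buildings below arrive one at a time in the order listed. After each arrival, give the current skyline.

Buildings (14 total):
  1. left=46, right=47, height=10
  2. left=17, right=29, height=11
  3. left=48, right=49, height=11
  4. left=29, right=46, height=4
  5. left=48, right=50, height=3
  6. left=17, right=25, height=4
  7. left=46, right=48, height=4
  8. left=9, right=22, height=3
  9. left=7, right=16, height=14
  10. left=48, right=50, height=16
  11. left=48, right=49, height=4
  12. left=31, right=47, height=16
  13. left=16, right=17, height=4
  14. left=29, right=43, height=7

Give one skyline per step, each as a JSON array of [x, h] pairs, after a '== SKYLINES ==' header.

== SKYLINES ==
[[46,10],[47,0]]
[[17,11],[29,0],[46,10],[47,0]]
[[17,11],[29,0],[46,10],[47,0],[48,11],[49,0]]
[[17,11],[29,4],[46,10],[47,0],[48,11],[49,0]]
[[17,11],[29,4],[46,10],[47,0],[48,11],[49,3],[50,0]]
[[17,11],[29,4],[46,10],[47,0],[48,11],[49,3],[50,0]]
[[17,11],[29,4],[46,10],[47,4],[48,11],[49,3],[50,0]]
[[9,3],[17,11],[29,4],[46,10],[47,4],[48,11],[49,3],[50,0]]
[[7,14],[16,3],[17,11],[29,4],[46,10],[47,4],[48,11],[49,3],[50,0]]
[[7,14],[16,3],[17,11],[29,4],[46,10],[47,4],[48,16],[50,0]]
[[7,14],[16,3],[17,11],[29,4],[46,10],[47,4],[48,16],[50,0]]
[[7,14],[16,3],[17,11],[29,4],[31,16],[47,4],[48,16],[50,0]]
[[7,14],[16,4],[17,11],[29,4],[31,16],[47,4],[48,16],[50,0]]
[[7,14],[16,4],[17,11],[29,7],[31,16],[47,4],[48,16],[50,0]]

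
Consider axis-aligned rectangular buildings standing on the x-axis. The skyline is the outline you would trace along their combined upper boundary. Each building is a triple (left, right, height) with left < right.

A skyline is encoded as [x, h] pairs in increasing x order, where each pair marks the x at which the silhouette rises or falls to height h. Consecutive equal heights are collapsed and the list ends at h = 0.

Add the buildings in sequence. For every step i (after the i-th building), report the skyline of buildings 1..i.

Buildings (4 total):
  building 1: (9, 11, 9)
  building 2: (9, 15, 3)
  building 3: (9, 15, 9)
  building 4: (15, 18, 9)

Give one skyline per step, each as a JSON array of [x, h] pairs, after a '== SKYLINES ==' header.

== SKYLINES ==
[[9,9],[11,0]]
[[9,9],[11,3],[15,0]]
[[9,9],[15,0]]
[[9,9],[18,0]]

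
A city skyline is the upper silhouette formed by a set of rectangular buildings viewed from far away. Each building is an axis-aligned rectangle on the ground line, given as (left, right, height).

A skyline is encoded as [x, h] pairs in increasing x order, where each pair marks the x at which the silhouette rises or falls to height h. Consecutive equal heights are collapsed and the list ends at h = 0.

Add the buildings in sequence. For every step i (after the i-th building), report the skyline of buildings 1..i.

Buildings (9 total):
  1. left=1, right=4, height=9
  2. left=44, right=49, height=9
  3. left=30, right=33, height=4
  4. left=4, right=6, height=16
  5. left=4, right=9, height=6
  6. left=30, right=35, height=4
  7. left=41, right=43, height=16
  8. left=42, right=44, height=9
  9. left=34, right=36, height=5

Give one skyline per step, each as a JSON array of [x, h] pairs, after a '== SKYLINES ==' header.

== SKYLINES ==
[[1,9],[4,0]]
[[1,9],[4,0],[44,9],[49,0]]
[[1,9],[4,0],[30,4],[33,0],[44,9],[49,0]]
[[1,9],[4,16],[6,0],[30,4],[33,0],[44,9],[49,0]]
[[1,9],[4,16],[6,6],[9,0],[30,4],[33,0],[44,9],[49,0]]
[[1,9],[4,16],[6,6],[9,0],[30,4],[35,0],[44,9],[49,0]]
[[1,9],[4,16],[6,6],[9,0],[30,4],[35,0],[41,16],[43,0],[44,9],[49,0]]
[[1,9],[4,16],[6,6],[9,0],[30,4],[35,0],[41,16],[43,9],[49,0]]
[[1,9],[4,16],[6,6],[9,0],[30,4],[34,5],[36,0],[41,16],[43,9],[49,0]]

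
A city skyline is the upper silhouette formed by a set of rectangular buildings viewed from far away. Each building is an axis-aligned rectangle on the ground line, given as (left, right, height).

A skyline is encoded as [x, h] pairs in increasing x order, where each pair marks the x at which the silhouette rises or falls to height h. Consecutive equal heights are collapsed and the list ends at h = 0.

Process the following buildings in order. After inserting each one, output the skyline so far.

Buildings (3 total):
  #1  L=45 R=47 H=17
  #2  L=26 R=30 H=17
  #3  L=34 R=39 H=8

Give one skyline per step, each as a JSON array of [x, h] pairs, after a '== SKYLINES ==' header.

== SKYLINES ==
[[45,17],[47,0]]
[[26,17],[30,0],[45,17],[47,0]]
[[26,17],[30,0],[34,8],[39,0],[45,17],[47,0]]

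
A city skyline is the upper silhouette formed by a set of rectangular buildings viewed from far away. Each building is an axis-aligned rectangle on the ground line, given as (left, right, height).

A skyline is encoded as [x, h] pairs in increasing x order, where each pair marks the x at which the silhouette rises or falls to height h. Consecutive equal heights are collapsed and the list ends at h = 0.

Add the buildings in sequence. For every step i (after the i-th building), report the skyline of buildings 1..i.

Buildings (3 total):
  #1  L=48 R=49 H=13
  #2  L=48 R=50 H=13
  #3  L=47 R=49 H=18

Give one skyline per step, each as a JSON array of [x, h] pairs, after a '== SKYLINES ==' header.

== SKYLINES ==
[[48,13],[49,0]]
[[48,13],[50,0]]
[[47,18],[49,13],[50,0]]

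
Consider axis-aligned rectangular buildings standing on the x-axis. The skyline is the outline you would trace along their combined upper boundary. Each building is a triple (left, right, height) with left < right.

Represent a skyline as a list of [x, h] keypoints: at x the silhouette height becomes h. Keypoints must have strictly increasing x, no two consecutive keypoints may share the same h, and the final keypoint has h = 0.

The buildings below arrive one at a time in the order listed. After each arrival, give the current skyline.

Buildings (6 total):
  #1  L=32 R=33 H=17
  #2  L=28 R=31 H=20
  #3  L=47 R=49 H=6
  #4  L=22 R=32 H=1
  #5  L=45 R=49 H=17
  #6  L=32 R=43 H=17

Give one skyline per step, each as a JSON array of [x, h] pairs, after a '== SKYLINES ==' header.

== SKYLINES ==
[[32,17],[33,0]]
[[28,20],[31,0],[32,17],[33,0]]
[[28,20],[31,0],[32,17],[33,0],[47,6],[49,0]]
[[22,1],[28,20],[31,1],[32,17],[33,0],[47,6],[49,0]]
[[22,1],[28,20],[31,1],[32,17],[33,0],[45,17],[49,0]]
[[22,1],[28,20],[31,1],[32,17],[43,0],[45,17],[49,0]]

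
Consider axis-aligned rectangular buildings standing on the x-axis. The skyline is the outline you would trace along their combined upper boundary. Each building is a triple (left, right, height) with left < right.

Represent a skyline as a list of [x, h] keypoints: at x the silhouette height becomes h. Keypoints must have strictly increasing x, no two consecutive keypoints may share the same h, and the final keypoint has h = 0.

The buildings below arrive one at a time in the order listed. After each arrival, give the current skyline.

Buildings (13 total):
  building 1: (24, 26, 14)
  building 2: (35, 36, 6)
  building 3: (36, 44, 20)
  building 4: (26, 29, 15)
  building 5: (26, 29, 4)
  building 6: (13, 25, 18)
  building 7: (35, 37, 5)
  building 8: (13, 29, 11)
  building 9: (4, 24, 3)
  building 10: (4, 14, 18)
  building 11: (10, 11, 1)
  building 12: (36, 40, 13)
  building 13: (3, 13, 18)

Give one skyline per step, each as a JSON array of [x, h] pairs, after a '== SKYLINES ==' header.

== SKYLINES ==
[[24,14],[26,0]]
[[24,14],[26,0],[35,6],[36,0]]
[[24,14],[26,0],[35,6],[36,20],[44,0]]
[[24,14],[26,15],[29,0],[35,6],[36,20],[44,0]]
[[24,14],[26,15],[29,0],[35,6],[36,20],[44,0]]
[[13,18],[25,14],[26,15],[29,0],[35,6],[36,20],[44,0]]
[[13,18],[25,14],[26,15],[29,0],[35,6],[36,20],[44,0]]
[[13,18],[25,14],[26,15],[29,0],[35,6],[36,20],[44,0]]
[[4,3],[13,18],[25,14],[26,15],[29,0],[35,6],[36,20],[44,0]]
[[4,18],[25,14],[26,15],[29,0],[35,6],[36,20],[44,0]]
[[4,18],[25,14],[26,15],[29,0],[35,6],[36,20],[44,0]]
[[4,18],[25,14],[26,15],[29,0],[35,6],[36,20],[44,0]]
[[3,18],[25,14],[26,15],[29,0],[35,6],[36,20],[44,0]]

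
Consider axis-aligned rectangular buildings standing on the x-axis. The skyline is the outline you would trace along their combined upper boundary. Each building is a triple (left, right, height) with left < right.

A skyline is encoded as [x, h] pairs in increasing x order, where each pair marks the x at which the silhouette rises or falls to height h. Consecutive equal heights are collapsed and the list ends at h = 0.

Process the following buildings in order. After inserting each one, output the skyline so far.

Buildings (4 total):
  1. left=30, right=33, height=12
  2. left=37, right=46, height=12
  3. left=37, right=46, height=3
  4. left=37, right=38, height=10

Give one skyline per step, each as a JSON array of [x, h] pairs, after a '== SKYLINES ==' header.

== SKYLINES ==
[[30,12],[33,0]]
[[30,12],[33,0],[37,12],[46,0]]
[[30,12],[33,0],[37,12],[46,0]]
[[30,12],[33,0],[37,12],[46,0]]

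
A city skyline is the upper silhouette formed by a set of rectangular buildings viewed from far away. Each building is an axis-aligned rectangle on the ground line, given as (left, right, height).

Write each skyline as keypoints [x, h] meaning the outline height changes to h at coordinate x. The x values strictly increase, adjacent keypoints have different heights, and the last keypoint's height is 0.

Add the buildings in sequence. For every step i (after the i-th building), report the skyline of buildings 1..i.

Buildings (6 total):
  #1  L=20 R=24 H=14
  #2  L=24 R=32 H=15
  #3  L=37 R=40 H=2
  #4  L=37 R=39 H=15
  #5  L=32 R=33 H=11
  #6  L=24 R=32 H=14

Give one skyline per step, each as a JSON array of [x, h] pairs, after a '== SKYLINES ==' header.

== SKYLINES ==
[[20,14],[24,0]]
[[20,14],[24,15],[32,0]]
[[20,14],[24,15],[32,0],[37,2],[40,0]]
[[20,14],[24,15],[32,0],[37,15],[39,2],[40,0]]
[[20,14],[24,15],[32,11],[33,0],[37,15],[39,2],[40,0]]
[[20,14],[24,15],[32,11],[33,0],[37,15],[39,2],[40,0]]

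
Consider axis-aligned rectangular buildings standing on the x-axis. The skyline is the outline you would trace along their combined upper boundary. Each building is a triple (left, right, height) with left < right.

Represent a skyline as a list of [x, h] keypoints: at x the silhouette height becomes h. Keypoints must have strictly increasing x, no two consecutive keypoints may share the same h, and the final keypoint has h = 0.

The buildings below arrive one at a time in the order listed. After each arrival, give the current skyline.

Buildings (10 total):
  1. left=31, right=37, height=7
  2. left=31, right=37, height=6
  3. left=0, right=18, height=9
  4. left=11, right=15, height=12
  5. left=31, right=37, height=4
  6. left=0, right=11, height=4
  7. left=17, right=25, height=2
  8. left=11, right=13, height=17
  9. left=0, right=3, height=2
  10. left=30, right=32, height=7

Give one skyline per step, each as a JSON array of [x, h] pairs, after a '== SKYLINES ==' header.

== SKYLINES ==
[[31,7],[37,0]]
[[31,7],[37,0]]
[[0,9],[18,0],[31,7],[37,0]]
[[0,9],[11,12],[15,9],[18,0],[31,7],[37,0]]
[[0,9],[11,12],[15,9],[18,0],[31,7],[37,0]]
[[0,9],[11,12],[15,9],[18,0],[31,7],[37,0]]
[[0,9],[11,12],[15,9],[18,2],[25,0],[31,7],[37,0]]
[[0,9],[11,17],[13,12],[15,9],[18,2],[25,0],[31,7],[37,0]]
[[0,9],[11,17],[13,12],[15,9],[18,2],[25,0],[31,7],[37,0]]
[[0,9],[11,17],[13,12],[15,9],[18,2],[25,0],[30,7],[37,0]]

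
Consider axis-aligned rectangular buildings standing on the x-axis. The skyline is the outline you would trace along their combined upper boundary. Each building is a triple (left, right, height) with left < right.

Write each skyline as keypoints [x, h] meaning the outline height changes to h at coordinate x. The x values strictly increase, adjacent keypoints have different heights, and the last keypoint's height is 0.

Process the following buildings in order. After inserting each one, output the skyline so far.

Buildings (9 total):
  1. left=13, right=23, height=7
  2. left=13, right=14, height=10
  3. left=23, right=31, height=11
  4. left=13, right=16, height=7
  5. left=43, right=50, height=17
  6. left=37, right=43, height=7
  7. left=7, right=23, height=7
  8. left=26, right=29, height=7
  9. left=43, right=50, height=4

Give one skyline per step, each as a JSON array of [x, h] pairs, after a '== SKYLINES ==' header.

== SKYLINES ==
[[13,7],[23,0]]
[[13,10],[14,7],[23,0]]
[[13,10],[14,7],[23,11],[31,0]]
[[13,10],[14,7],[23,11],[31,0]]
[[13,10],[14,7],[23,11],[31,0],[43,17],[50,0]]
[[13,10],[14,7],[23,11],[31,0],[37,7],[43,17],[50,0]]
[[7,7],[13,10],[14,7],[23,11],[31,0],[37,7],[43,17],[50,0]]
[[7,7],[13,10],[14,7],[23,11],[31,0],[37,7],[43,17],[50,0]]
[[7,7],[13,10],[14,7],[23,11],[31,0],[37,7],[43,17],[50,0]]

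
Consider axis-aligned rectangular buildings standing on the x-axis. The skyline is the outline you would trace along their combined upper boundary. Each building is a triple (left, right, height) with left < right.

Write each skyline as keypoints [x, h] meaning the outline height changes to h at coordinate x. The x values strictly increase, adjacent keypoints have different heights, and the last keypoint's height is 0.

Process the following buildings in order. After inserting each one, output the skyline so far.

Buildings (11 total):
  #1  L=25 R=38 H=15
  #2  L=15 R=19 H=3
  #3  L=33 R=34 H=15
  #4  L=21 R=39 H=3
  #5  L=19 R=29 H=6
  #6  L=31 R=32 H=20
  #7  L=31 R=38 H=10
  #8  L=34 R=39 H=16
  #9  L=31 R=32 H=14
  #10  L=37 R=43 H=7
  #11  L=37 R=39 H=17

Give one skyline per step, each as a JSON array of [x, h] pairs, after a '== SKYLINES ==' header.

== SKYLINES ==
[[25,15],[38,0]]
[[15,3],[19,0],[25,15],[38,0]]
[[15,3],[19,0],[25,15],[38,0]]
[[15,3],[19,0],[21,3],[25,15],[38,3],[39,0]]
[[15,3],[19,6],[25,15],[38,3],[39,0]]
[[15,3],[19,6],[25,15],[31,20],[32,15],[38,3],[39,0]]
[[15,3],[19,6],[25,15],[31,20],[32,15],[38,3],[39,0]]
[[15,3],[19,6],[25,15],[31,20],[32,15],[34,16],[39,0]]
[[15,3],[19,6],[25,15],[31,20],[32,15],[34,16],[39,0]]
[[15,3],[19,6],[25,15],[31,20],[32,15],[34,16],[39,7],[43,0]]
[[15,3],[19,6],[25,15],[31,20],[32,15],[34,16],[37,17],[39,7],[43,0]]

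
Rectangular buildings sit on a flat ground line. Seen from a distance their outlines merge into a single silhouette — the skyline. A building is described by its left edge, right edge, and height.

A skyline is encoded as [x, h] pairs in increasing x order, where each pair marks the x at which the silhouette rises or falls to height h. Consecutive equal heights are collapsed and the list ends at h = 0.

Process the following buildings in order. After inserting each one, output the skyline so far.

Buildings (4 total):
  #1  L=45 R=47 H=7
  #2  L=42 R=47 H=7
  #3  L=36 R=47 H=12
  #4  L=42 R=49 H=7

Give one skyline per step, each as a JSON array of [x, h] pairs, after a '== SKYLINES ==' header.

== SKYLINES ==
[[45,7],[47,0]]
[[42,7],[47,0]]
[[36,12],[47,0]]
[[36,12],[47,7],[49,0]]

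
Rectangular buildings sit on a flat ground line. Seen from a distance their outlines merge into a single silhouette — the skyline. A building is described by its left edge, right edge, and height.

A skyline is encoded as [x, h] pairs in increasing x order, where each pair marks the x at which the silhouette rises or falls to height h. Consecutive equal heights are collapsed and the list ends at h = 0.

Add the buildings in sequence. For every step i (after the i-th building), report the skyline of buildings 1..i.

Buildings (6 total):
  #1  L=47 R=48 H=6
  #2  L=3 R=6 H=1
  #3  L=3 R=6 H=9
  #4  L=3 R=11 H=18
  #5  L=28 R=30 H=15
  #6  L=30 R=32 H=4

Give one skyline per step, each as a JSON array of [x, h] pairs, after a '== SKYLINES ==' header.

== SKYLINES ==
[[47,6],[48,0]]
[[3,1],[6,0],[47,6],[48,0]]
[[3,9],[6,0],[47,6],[48,0]]
[[3,18],[11,0],[47,6],[48,0]]
[[3,18],[11,0],[28,15],[30,0],[47,6],[48,0]]
[[3,18],[11,0],[28,15],[30,4],[32,0],[47,6],[48,0]]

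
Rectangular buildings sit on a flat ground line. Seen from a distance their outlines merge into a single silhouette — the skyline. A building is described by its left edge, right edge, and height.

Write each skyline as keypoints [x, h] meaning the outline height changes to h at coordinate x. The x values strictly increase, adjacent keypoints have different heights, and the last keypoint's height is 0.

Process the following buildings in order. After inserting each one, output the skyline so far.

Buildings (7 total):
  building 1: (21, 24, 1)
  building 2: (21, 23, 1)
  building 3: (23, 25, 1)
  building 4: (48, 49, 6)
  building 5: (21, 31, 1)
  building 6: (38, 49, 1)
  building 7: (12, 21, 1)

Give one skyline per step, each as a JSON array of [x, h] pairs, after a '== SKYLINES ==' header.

== SKYLINES ==
[[21,1],[24,0]]
[[21,1],[24,0]]
[[21,1],[25,0]]
[[21,1],[25,0],[48,6],[49,0]]
[[21,1],[31,0],[48,6],[49,0]]
[[21,1],[31,0],[38,1],[48,6],[49,0]]
[[12,1],[31,0],[38,1],[48,6],[49,0]]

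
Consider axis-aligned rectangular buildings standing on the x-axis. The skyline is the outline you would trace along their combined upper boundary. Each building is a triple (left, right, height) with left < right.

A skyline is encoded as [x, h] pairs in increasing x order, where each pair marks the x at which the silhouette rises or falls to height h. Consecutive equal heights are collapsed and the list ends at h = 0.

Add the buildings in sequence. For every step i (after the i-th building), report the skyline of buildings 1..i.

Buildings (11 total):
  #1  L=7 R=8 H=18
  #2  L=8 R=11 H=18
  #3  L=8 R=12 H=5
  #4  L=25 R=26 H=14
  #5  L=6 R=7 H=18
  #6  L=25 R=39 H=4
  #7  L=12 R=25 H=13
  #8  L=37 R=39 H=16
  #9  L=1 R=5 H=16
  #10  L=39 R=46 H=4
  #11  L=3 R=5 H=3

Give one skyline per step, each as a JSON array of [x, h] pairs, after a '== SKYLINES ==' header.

== SKYLINES ==
[[7,18],[8,0]]
[[7,18],[11,0]]
[[7,18],[11,5],[12,0]]
[[7,18],[11,5],[12,0],[25,14],[26,0]]
[[6,18],[11,5],[12,0],[25,14],[26,0]]
[[6,18],[11,5],[12,0],[25,14],[26,4],[39,0]]
[[6,18],[11,5],[12,13],[25,14],[26,4],[39,0]]
[[6,18],[11,5],[12,13],[25,14],[26,4],[37,16],[39,0]]
[[1,16],[5,0],[6,18],[11,5],[12,13],[25,14],[26,4],[37,16],[39,0]]
[[1,16],[5,0],[6,18],[11,5],[12,13],[25,14],[26,4],[37,16],[39,4],[46,0]]
[[1,16],[5,0],[6,18],[11,5],[12,13],[25,14],[26,4],[37,16],[39,4],[46,0]]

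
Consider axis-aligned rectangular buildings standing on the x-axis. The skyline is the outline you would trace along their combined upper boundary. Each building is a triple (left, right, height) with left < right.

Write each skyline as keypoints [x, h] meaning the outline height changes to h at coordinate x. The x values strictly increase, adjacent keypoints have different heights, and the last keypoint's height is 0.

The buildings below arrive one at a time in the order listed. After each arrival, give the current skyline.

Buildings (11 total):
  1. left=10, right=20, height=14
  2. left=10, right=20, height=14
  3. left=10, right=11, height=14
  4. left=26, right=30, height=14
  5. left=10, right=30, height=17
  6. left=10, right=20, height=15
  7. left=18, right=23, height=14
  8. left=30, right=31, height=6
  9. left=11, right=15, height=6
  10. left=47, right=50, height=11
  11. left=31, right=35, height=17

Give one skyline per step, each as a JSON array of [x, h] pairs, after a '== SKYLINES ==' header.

== SKYLINES ==
[[10,14],[20,0]]
[[10,14],[20,0]]
[[10,14],[20,0]]
[[10,14],[20,0],[26,14],[30,0]]
[[10,17],[30,0]]
[[10,17],[30,0]]
[[10,17],[30,0]]
[[10,17],[30,6],[31,0]]
[[10,17],[30,6],[31,0]]
[[10,17],[30,6],[31,0],[47,11],[50,0]]
[[10,17],[30,6],[31,17],[35,0],[47,11],[50,0]]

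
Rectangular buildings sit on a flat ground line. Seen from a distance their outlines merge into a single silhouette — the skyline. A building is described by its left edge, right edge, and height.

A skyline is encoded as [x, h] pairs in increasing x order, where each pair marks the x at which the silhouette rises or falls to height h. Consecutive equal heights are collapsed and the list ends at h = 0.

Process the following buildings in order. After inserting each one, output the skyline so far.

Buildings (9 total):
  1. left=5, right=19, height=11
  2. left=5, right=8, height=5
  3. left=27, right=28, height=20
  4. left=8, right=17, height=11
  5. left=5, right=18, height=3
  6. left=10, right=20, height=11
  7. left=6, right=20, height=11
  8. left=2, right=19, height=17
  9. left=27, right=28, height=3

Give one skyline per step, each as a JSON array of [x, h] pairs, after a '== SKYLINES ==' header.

== SKYLINES ==
[[5,11],[19,0]]
[[5,11],[19,0]]
[[5,11],[19,0],[27,20],[28,0]]
[[5,11],[19,0],[27,20],[28,0]]
[[5,11],[19,0],[27,20],[28,0]]
[[5,11],[20,0],[27,20],[28,0]]
[[5,11],[20,0],[27,20],[28,0]]
[[2,17],[19,11],[20,0],[27,20],[28,0]]
[[2,17],[19,11],[20,0],[27,20],[28,0]]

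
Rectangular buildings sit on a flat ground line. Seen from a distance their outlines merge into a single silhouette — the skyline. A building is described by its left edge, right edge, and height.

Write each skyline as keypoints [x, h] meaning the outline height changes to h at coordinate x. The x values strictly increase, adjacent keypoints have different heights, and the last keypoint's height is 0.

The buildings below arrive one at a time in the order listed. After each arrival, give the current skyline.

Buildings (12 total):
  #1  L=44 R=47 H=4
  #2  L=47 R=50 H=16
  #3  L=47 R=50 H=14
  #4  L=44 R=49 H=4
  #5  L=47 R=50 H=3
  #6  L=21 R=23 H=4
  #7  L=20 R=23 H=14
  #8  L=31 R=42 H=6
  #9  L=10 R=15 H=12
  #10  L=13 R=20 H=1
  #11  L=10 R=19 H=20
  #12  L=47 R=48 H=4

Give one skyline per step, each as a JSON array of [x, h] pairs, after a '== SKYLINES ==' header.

== SKYLINES ==
[[44,4],[47,0]]
[[44,4],[47,16],[50,0]]
[[44,4],[47,16],[50,0]]
[[44,4],[47,16],[50,0]]
[[44,4],[47,16],[50,0]]
[[21,4],[23,0],[44,4],[47,16],[50,0]]
[[20,14],[23,0],[44,4],[47,16],[50,0]]
[[20,14],[23,0],[31,6],[42,0],[44,4],[47,16],[50,0]]
[[10,12],[15,0],[20,14],[23,0],[31,6],[42,0],[44,4],[47,16],[50,0]]
[[10,12],[15,1],[20,14],[23,0],[31,6],[42,0],[44,4],[47,16],[50,0]]
[[10,20],[19,1],[20,14],[23,0],[31,6],[42,0],[44,4],[47,16],[50,0]]
[[10,20],[19,1],[20,14],[23,0],[31,6],[42,0],[44,4],[47,16],[50,0]]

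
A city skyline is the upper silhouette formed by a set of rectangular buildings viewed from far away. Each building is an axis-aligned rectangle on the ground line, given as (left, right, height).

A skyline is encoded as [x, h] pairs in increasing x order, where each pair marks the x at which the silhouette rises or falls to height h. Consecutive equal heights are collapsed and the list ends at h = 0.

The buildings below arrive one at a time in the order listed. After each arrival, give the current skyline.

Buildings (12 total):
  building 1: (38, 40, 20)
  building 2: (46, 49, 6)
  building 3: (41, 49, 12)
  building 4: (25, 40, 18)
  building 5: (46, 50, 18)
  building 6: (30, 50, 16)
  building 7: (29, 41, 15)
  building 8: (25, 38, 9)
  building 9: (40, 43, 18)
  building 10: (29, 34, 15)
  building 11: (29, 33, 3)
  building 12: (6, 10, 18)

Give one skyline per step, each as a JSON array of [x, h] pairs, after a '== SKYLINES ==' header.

== SKYLINES ==
[[38,20],[40,0]]
[[38,20],[40,0],[46,6],[49,0]]
[[38,20],[40,0],[41,12],[49,0]]
[[25,18],[38,20],[40,0],[41,12],[49,0]]
[[25,18],[38,20],[40,0],[41,12],[46,18],[50,0]]
[[25,18],[38,20],[40,16],[46,18],[50,0]]
[[25,18],[38,20],[40,16],[46,18],[50,0]]
[[25,18],[38,20],[40,16],[46,18],[50,0]]
[[25,18],[38,20],[40,18],[43,16],[46,18],[50,0]]
[[25,18],[38,20],[40,18],[43,16],[46,18],[50,0]]
[[25,18],[38,20],[40,18],[43,16],[46,18],[50,0]]
[[6,18],[10,0],[25,18],[38,20],[40,18],[43,16],[46,18],[50,0]]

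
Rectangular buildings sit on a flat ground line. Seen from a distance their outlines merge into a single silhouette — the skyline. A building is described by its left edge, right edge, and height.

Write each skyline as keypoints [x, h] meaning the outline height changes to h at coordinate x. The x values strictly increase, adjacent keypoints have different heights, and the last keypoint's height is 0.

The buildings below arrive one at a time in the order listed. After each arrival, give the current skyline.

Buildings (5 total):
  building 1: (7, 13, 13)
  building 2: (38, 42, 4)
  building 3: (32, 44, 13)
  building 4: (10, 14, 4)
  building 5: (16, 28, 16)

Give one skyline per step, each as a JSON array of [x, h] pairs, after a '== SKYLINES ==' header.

== SKYLINES ==
[[7,13],[13,0]]
[[7,13],[13,0],[38,4],[42,0]]
[[7,13],[13,0],[32,13],[44,0]]
[[7,13],[13,4],[14,0],[32,13],[44,0]]
[[7,13],[13,4],[14,0],[16,16],[28,0],[32,13],[44,0]]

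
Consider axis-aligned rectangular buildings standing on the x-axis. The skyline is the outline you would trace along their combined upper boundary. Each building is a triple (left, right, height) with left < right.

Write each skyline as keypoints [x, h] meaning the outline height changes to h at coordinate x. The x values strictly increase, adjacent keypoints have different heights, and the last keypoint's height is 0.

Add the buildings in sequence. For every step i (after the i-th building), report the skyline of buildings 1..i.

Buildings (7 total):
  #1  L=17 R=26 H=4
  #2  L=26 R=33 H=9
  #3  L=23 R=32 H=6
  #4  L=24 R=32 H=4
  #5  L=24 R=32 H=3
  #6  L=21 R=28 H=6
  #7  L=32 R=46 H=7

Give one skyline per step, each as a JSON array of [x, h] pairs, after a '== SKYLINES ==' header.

== SKYLINES ==
[[17,4],[26,0]]
[[17,4],[26,9],[33,0]]
[[17,4],[23,6],[26,9],[33,0]]
[[17,4],[23,6],[26,9],[33,0]]
[[17,4],[23,6],[26,9],[33,0]]
[[17,4],[21,6],[26,9],[33,0]]
[[17,4],[21,6],[26,9],[33,7],[46,0]]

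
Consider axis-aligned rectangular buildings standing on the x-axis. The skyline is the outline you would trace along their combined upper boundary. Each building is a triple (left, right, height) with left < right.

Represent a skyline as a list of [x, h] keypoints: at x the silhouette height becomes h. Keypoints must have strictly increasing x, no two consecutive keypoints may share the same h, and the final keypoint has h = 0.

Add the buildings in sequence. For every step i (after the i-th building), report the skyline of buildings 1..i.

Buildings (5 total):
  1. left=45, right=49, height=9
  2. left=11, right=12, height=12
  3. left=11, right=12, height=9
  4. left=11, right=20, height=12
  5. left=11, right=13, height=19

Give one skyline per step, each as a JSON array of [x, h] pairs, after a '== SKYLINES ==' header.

== SKYLINES ==
[[45,9],[49,0]]
[[11,12],[12,0],[45,9],[49,0]]
[[11,12],[12,0],[45,9],[49,0]]
[[11,12],[20,0],[45,9],[49,0]]
[[11,19],[13,12],[20,0],[45,9],[49,0]]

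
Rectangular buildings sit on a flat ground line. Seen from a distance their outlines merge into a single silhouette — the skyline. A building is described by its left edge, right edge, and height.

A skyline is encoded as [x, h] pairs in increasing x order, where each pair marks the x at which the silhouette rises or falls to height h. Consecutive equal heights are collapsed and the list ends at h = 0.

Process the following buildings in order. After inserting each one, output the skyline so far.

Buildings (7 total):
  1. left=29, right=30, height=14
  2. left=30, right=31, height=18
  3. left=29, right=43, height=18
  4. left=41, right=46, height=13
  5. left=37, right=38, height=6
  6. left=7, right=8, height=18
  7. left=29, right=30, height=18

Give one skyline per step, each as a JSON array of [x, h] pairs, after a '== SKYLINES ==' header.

== SKYLINES ==
[[29,14],[30,0]]
[[29,14],[30,18],[31,0]]
[[29,18],[43,0]]
[[29,18],[43,13],[46,0]]
[[29,18],[43,13],[46,0]]
[[7,18],[8,0],[29,18],[43,13],[46,0]]
[[7,18],[8,0],[29,18],[43,13],[46,0]]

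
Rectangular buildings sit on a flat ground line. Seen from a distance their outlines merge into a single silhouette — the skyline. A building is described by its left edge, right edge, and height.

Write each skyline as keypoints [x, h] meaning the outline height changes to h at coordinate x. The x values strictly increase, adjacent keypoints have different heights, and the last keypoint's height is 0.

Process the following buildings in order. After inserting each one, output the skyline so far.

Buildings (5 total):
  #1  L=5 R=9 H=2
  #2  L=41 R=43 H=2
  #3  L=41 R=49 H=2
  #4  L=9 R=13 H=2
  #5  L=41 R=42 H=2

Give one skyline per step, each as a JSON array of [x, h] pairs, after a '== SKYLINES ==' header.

== SKYLINES ==
[[5,2],[9,0]]
[[5,2],[9,0],[41,2],[43,0]]
[[5,2],[9,0],[41,2],[49,0]]
[[5,2],[13,0],[41,2],[49,0]]
[[5,2],[13,0],[41,2],[49,0]]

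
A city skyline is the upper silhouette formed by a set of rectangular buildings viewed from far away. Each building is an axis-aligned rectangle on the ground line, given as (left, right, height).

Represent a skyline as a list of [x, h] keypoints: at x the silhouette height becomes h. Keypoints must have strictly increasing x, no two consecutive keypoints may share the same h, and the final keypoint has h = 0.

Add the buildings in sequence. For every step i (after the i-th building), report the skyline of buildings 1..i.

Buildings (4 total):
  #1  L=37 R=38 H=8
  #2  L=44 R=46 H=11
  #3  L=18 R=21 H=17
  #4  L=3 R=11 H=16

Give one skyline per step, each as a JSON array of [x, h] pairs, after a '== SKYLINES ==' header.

== SKYLINES ==
[[37,8],[38,0]]
[[37,8],[38,0],[44,11],[46,0]]
[[18,17],[21,0],[37,8],[38,0],[44,11],[46,0]]
[[3,16],[11,0],[18,17],[21,0],[37,8],[38,0],[44,11],[46,0]]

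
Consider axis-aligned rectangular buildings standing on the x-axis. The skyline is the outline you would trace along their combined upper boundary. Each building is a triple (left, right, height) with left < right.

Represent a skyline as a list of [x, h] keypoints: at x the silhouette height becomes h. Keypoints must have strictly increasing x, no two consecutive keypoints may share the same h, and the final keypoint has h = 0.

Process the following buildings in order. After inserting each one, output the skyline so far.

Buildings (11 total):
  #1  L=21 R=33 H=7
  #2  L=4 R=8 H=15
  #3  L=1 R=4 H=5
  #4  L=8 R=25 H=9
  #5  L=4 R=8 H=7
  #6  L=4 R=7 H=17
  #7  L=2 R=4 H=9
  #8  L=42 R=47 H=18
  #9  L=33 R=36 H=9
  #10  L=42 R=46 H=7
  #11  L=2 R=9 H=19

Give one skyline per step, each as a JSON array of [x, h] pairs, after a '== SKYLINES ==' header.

== SKYLINES ==
[[21,7],[33,0]]
[[4,15],[8,0],[21,7],[33,0]]
[[1,5],[4,15],[8,0],[21,7],[33,0]]
[[1,5],[4,15],[8,9],[25,7],[33,0]]
[[1,5],[4,15],[8,9],[25,7],[33,0]]
[[1,5],[4,17],[7,15],[8,9],[25,7],[33,0]]
[[1,5],[2,9],[4,17],[7,15],[8,9],[25,7],[33,0]]
[[1,5],[2,9],[4,17],[7,15],[8,9],[25,7],[33,0],[42,18],[47,0]]
[[1,5],[2,9],[4,17],[7,15],[8,9],[25,7],[33,9],[36,0],[42,18],[47,0]]
[[1,5],[2,9],[4,17],[7,15],[8,9],[25,7],[33,9],[36,0],[42,18],[47,0]]
[[1,5],[2,19],[9,9],[25,7],[33,9],[36,0],[42,18],[47,0]]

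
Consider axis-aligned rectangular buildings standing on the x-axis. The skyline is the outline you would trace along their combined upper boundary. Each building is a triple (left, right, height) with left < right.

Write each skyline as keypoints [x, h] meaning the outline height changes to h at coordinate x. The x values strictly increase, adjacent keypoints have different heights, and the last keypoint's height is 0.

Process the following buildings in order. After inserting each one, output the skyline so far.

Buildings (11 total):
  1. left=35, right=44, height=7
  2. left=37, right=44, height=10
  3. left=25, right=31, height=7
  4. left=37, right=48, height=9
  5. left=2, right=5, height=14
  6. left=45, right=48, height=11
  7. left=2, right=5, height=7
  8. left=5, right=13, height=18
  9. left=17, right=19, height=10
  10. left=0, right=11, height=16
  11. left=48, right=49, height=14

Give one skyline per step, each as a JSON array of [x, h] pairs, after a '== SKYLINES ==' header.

== SKYLINES ==
[[35,7],[44,0]]
[[35,7],[37,10],[44,0]]
[[25,7],[31,0],[35,7],[37,10],[44,0]]
[[25,7],[31,0],[35,7],[37,10],[44,9],[48,0]]
[[2,14],[5,0],[25,7],[31,0],[35,7],[37,10],[44,9],[48,0]]
[[2,14],[5,0],[25,7],[31,0],[35,7],[37,10],[44,9],[45,11],[48,0]]
[[2,14],[5,0],[25,7],[31,0],[35,7],[37,10],[44,9],[45,11],[48,0]]
[[2,14],[5,18],[13,0],[25,7],[31,0],[35,7],[37,10],[44,9],[45,11],[48,0]]
[[2,14],[5,18],[13,0],[17,10],[19,0],[25,7],[31,0],[35,7],[37,10],[44,9],[45,11],[48,0]]
[[0,16],[5,18],[13,0],[17,10],[19,0],[25,7],[31,0],[35,7],[37,10],[44,9],[45,11],[48,0]]
[[0,16],[5,18],[13,0],[17,10],[19,0],[25,7],[31,0],[35,7],[37,10],[44,9],[45,11],[48,14],[49,0]]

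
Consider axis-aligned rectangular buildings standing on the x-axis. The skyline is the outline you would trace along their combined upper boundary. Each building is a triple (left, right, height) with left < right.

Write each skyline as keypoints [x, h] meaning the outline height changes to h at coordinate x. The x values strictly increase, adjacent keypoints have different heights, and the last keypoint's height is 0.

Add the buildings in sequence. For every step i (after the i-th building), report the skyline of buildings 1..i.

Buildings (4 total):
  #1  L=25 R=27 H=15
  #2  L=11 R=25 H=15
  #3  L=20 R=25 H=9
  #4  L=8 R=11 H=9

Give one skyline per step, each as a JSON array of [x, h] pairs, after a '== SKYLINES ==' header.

== SKYLINES ==
[[25,15],[27,0]]
[[11,15],[27,0]]
[[11,15],[27,0]]
[[8,9],[11,15],[27,0]]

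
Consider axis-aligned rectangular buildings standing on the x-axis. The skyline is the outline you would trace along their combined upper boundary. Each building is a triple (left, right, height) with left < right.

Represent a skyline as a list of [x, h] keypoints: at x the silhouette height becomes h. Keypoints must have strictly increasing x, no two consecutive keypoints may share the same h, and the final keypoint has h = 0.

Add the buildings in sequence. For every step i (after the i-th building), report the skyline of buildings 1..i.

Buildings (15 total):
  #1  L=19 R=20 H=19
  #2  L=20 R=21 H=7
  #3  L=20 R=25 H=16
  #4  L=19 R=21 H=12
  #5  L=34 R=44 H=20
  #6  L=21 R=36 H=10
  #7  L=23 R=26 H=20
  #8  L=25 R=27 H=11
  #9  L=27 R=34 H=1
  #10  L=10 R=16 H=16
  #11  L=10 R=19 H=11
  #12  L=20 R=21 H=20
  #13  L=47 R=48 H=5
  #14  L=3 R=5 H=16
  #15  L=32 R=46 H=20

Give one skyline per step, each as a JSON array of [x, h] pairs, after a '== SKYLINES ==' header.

== SKYLINES ==
[[19,19],[20,0]]
[[19,19],[20,7],[21,0]]
[[19,19],[20,16],[25,0]]
[[19,19],[20,16],[25,0]]
[[19,19],[20,16],[25,0],[34,20],[44,0]]
[[19,19],[20,16],[25,10],[34,20],[44,0]]
[[19,19],[20,16],[23,20],[26,10],[34,20],[44,0]]
[[19,19],[20,16],[23,20],[26,11],[27,10],[34,20],[44,0]]
[[19,19],[20,16],[23,20],[26,11],[27,10],[34,20],[44,0]]
[[10,16],[16,0],[19,19],[20,16],[23,20],[26,11],[27,10],[34,20],[44,0]]
[[10,16],[16,11],[19,19],[20,16],[23,20],[26,11],[27,10],[34,20],[44,0]]
[[10,16],[16,11],[19,19],[20,20],[21,16],[23,20],[26,11],[27,10],[34,20],[44,0]]
[[10,16],[16,11],[19,19],[20,20],[21,16],[23,20],[26,11],[27,10],[34,20],[44,0],[47,5],[48,0]]
[[3,16],[5,0],[10,16],[16,11],[19,19],[20,20],[21,16],[23,20],[26,11],[27,10],[34,20],[44,0],[47,5],[48,0]]
[[3,16],[5,0],[10,16],[16,11],[19,19],[20,20],[21,16],[23,20],[26,11],[27,10],[32,20],[46,0],[47,5],[48,0]]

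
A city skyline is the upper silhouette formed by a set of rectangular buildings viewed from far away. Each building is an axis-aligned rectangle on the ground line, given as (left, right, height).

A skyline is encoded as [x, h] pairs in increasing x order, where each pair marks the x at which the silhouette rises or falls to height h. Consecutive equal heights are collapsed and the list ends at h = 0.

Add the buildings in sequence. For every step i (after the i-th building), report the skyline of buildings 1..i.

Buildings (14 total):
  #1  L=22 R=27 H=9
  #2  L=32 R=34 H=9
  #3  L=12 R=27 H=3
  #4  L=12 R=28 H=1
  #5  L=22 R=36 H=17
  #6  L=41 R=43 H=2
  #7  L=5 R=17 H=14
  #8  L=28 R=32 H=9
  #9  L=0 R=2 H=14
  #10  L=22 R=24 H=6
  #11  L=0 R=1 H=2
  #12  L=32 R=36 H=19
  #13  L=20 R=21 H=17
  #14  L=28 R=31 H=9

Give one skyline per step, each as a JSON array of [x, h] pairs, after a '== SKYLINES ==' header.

== SKYLINES ==
[[22,9],[27,0]]
[[22,9],[27,0],[32,9],[34,0]]
[[12,3],[22,9],[27,0],[32,9],[34,0]]
[[12,3],[22,9],[27,1],[28,0],[32,9],[34,0]]
[[12,3],[22,17],[36,0]]
[[12,3],[22,17],[36,0],[41,2],[43,0]]
[[5,14],[17,3],[22,17],[36,0],[41,2],[43,0]]
[[5,14],[17,3],[22,17],[36,0],[41,2],[43,0]]
[[0,14],[2,0],[5,14],[17,3],[22,17],[36,0],[41,2],[43,0]]
[[0,14],[2,0],[5,14],[17,3],[22,17],[36,0],[41,2],[43,0]]
[[0,14],[2,0],[5,14],[17,3],[22,17],[36,0],[41,2],[43,0]]
[[0,14],[2,0],[5,14],[17,3],[22,17],[32,19],[36,0],[41,2],[43,0]]
[[0,14],[2,0],[5,14],[17,3],[20,17],[21,3],[22,17],[32,19],[36,0],[41,2],[43,0]]
[[0,14],[2,0],[5,14],[17,3],[20,17],[21,3],[22,17],[32,19],[36,0],[41,2],[43,0]]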